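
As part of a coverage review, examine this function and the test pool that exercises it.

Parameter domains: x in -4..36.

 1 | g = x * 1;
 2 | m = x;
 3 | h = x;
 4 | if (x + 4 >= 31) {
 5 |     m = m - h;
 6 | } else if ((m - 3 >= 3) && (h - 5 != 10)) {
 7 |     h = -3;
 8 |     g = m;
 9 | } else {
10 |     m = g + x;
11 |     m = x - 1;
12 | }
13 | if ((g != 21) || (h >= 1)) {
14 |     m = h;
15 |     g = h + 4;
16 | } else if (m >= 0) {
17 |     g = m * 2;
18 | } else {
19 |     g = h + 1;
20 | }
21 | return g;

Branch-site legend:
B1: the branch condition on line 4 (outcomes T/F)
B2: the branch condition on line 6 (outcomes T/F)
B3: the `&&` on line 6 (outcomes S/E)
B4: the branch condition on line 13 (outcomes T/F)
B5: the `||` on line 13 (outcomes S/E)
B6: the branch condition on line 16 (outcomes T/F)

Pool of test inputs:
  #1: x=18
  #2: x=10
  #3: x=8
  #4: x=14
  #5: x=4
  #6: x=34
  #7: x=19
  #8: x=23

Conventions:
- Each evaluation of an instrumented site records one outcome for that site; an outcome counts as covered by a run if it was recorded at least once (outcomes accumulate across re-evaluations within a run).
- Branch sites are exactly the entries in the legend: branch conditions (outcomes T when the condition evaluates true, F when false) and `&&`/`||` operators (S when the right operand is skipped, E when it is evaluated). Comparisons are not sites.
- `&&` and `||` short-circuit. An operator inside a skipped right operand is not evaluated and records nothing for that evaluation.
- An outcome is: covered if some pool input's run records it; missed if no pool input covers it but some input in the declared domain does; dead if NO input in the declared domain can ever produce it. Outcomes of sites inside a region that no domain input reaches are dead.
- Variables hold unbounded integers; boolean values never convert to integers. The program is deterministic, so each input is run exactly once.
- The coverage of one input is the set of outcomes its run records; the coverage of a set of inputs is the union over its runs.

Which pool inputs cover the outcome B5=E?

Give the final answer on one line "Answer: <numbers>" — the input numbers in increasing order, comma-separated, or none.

input #1 (x=18): misses B5=E
input #2 (x=10): misses B5=E
input #3 (x=8): misses B5=E
input #4 (x=14): misses B5=E
input #5 (x=4): misses B5=E
input #6 (x=34): misses B5=E
input #7 (x=19): misses B5=E
input #8 (x=23): misses B5=E

Answer: none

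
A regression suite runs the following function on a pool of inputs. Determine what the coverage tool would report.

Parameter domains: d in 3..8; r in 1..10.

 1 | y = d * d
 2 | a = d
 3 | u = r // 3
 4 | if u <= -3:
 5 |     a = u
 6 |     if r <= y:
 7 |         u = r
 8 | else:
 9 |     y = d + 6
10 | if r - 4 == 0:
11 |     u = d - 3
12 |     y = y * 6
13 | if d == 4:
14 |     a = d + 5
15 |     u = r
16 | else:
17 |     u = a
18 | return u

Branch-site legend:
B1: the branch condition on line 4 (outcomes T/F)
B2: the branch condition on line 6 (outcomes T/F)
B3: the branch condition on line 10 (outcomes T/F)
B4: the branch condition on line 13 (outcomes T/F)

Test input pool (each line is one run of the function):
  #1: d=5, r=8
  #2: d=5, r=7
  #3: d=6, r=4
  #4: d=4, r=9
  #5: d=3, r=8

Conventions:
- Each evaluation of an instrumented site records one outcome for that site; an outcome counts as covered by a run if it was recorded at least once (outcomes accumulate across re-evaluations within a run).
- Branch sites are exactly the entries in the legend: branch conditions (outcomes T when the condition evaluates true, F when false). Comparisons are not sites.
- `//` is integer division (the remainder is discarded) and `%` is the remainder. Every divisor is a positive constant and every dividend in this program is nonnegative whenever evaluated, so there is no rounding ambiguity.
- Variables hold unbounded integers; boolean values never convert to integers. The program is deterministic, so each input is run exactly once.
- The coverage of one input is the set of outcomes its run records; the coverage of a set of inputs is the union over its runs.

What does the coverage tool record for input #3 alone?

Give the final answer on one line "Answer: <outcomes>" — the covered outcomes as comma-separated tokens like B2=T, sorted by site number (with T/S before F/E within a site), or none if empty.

Running input #3 (d=6, r=4), event by event:
  B1->F, B3->T, B4->F
deduplicating events, the covered set is: B1=F, B3=T, B4=F

Answer: B1=F, B3=T, B4=F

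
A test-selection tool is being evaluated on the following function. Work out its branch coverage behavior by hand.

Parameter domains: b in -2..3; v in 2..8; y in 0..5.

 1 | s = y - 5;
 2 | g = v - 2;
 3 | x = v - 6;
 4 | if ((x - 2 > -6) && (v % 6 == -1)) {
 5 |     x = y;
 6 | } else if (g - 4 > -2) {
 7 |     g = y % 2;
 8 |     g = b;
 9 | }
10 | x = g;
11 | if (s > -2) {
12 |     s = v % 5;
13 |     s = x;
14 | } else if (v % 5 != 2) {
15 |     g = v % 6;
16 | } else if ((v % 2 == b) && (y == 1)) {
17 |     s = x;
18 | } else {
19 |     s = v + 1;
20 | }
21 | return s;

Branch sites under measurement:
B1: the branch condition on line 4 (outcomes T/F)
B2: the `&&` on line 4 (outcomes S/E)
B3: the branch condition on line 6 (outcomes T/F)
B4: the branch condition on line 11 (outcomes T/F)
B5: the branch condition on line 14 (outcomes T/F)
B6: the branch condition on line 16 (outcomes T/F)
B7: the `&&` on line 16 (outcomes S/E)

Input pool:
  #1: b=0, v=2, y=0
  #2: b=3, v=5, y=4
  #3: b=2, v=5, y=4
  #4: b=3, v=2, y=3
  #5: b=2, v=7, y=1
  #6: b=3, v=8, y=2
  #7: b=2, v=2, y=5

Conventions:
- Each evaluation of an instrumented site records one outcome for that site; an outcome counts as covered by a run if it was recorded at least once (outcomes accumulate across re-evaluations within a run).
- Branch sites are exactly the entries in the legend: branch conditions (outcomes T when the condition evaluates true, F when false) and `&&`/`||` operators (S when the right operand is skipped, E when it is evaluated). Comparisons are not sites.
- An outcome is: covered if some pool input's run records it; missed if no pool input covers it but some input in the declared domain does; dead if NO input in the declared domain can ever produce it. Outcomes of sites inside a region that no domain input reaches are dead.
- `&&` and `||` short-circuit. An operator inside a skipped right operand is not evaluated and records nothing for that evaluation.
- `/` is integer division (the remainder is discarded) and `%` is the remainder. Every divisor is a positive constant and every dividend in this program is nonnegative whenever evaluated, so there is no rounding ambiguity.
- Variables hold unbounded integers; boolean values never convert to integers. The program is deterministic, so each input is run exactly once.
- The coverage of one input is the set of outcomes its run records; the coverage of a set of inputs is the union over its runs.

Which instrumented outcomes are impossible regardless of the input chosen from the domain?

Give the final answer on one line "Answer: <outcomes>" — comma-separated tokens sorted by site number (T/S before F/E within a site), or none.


sweeping the full domain (252 inputs) for each outcome:
  B1=T: zero occurrences over every domain input -> dead
  reachable outcomes have witnesses, e.g. B1=F (e.g. b=-2, v=2, y=0), B2=S (e.g. b=-2, v=2, y=0), B2=E (e.g. b=-2, v=3, y=0), B3=T (e.g. b=-2, v=5, y=0)
Answer: B1=T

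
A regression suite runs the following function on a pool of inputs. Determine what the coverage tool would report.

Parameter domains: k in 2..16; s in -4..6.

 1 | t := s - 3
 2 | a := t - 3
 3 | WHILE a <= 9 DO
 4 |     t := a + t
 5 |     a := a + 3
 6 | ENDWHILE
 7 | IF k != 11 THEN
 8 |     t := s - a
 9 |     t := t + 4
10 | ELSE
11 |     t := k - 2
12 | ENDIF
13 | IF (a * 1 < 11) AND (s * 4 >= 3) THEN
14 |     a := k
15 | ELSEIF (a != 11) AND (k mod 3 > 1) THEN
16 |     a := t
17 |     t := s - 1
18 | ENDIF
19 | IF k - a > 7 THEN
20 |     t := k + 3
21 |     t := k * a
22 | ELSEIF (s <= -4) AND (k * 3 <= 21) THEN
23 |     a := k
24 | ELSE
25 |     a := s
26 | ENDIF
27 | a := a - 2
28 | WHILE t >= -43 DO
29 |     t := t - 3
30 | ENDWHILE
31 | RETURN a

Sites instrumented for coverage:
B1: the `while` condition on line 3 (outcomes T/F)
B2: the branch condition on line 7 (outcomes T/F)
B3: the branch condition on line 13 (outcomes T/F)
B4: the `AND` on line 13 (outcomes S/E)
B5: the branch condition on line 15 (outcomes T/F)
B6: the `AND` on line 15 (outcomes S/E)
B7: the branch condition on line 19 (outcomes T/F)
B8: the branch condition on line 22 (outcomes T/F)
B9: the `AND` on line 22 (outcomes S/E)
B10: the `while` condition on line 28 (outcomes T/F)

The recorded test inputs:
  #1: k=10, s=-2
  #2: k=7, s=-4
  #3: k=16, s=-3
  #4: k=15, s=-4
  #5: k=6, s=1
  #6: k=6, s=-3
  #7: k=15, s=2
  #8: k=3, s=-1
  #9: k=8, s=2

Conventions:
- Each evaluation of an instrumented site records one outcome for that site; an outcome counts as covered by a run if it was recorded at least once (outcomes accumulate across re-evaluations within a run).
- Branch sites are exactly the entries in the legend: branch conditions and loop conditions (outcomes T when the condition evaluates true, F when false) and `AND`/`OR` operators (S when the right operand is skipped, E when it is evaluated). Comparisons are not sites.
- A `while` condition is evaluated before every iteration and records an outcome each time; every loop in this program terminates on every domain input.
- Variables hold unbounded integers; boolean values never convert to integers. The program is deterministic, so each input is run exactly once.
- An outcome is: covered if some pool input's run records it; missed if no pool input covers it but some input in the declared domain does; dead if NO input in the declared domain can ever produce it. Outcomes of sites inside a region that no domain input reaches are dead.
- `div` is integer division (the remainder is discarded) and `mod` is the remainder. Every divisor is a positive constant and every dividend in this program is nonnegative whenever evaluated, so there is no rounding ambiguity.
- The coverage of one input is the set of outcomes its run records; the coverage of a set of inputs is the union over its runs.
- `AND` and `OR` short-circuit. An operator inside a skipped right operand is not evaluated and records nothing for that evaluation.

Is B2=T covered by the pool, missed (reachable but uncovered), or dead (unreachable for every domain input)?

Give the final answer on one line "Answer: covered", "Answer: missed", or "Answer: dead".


B2=T is recorded by pool input(s) 1, 2, 3, 4, 5, 6, 7, 8, 9 -> covered
Answer: covered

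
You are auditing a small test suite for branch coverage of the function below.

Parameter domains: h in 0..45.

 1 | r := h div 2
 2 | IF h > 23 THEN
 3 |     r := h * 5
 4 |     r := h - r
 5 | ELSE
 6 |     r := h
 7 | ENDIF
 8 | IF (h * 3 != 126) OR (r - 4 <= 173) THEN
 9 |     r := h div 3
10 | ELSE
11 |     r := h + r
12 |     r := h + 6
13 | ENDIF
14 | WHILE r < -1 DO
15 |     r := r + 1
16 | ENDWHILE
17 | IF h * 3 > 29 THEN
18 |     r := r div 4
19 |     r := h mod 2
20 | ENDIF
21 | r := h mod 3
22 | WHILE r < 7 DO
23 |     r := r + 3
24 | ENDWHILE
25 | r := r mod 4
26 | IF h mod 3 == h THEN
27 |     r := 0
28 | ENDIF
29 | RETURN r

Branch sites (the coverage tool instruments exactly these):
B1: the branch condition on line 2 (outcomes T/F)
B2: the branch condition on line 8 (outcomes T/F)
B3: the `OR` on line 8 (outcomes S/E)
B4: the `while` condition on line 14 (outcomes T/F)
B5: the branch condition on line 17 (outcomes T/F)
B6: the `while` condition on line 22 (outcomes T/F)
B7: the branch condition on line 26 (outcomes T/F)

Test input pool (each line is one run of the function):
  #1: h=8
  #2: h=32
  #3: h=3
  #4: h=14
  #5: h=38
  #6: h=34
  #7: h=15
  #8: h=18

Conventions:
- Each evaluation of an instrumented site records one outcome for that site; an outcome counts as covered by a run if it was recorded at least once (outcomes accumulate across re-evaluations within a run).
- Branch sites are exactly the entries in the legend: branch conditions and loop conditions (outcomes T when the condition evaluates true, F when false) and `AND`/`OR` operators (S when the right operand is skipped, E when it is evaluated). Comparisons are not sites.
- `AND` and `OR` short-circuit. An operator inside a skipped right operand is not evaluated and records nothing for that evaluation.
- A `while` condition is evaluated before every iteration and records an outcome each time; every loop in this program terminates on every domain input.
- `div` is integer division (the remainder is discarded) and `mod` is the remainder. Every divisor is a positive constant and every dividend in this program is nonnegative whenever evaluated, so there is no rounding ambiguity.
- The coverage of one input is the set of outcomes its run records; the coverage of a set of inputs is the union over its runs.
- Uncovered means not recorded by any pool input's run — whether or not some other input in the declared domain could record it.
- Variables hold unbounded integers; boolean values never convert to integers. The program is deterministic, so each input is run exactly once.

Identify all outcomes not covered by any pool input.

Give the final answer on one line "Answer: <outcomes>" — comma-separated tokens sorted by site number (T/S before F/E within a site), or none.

input #1, h=8: events B1->F, B3->S, B2->T, B4->F, B5->F, B6->T, B6->T, B6->F, B7->F; outcomes B1=F, B2=T, B3=S, B4=F, B5=F, B6=T, B6=F, B7=F
input #2, h=32: events B1->T, B3->S, B2->T, B4->F, B5->T, B6->T, B6->T, B6->F, B7->F; outcomes B1=T, B2=T, B3=S, B4=F, B5=T, B6=T, B6=F, B7=F
input #3, h=3: events B1->F, B3->S, B2->T, B4->F, B5->F, B6->T, B6->T, B6->T, B6->F, B7->F; outcomes B1=F, B2=T, B3=S, B4=F, B5=F, B6=T, B6=F, B7=F
input #4, h=14: events B1->F, B3->S, B2->T, B4->F, B5->T, B6->T, B6->T, B6->F, B7->F; outcomes B1=F, B2=T, B3=S, B4=F, B5=T, B6=T, B6=F, B7=F
input #5, h=38: events B1->T, B3->S, B2->T, B4->F, B5->T, B6->T, B6->T, B6->F, B7->F; outcomes B1=T, B2=T, B3=S, B4=F, B5=T, B6=T, B6=F, B7=F
input #6, h=34: events B1->T, B3->S, B2->T, B4->F, B5->T, B6->T, B6->T, B6->F, B7->F; outcomes B1=T, B2=T, B3=S, B4=F, B5=T, B6=T, B6=F, B7=F
input #7, h=15: events B1->F, B3->S, B2->T, B4->F, B5->T, B6->T, B6->T, B6->T, B6->F, B7->F; outcomes B1=F, B2=T, B3=S, B4=F, B5=T, B6=T, B6=F, B7=F
input #8, h=18: events B1->F, B3->S, B2->T, B4->F, B5->T, B6->T, B6->T, B6->T, B6->F, B7->F; outcomes B1=F, B2=T, B3=S, B4=F, B5=T, B6=T, B6=F, B7=F
union over the pool: B1=T, B1=F, B2=T, B3=S, B4=F, B5=T, B5=F, B6=T, B6=F, B7=F
uncovered (4 of 14): B2=F, B3=E, B4=T, B7=T

Answer: B2=F, B3=E, B4=T, B7=T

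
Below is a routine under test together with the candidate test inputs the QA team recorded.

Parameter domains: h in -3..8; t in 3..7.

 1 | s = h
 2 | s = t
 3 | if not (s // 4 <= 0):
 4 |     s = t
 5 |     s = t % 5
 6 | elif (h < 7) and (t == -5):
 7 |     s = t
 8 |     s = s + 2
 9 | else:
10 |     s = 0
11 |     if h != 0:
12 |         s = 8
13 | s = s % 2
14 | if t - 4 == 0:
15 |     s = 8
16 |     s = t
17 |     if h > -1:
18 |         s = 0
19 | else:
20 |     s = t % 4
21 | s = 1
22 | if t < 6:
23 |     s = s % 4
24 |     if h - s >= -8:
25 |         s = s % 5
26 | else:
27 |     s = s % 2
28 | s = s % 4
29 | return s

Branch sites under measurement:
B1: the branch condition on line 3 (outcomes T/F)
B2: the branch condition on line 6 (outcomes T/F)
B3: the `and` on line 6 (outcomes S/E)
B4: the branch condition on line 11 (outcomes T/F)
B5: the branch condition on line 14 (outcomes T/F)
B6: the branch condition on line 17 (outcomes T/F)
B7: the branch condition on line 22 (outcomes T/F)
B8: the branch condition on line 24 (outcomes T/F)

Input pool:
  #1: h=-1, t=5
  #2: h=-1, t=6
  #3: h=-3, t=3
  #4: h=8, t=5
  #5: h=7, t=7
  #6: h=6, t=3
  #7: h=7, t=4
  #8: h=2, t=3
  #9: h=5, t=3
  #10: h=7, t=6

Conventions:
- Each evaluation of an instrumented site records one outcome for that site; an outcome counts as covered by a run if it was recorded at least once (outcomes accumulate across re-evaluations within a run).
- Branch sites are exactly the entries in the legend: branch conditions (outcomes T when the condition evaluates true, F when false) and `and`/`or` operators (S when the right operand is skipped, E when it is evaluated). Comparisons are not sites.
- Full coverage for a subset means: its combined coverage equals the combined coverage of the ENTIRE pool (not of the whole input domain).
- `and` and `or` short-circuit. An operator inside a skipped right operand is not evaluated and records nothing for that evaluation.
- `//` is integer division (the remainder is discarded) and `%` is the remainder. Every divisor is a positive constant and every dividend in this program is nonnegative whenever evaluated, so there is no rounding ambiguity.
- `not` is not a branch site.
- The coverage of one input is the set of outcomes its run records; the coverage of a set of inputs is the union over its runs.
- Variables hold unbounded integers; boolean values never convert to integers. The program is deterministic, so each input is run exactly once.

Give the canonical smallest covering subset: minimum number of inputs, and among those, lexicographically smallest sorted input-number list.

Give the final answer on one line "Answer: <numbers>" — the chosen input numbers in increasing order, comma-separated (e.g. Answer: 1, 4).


run #1 (h=-1, t=5) runs B1->T, B5->F, B7->T, B8->T; records B1=T, B5=F, B7=T, B8=T
run #2 (h=-1, t=6) runs B1->T, B5->F, B7->F; records B1=T, B5=F, B7=F
run #3 (h=-3, t=3) runs B1->F, B3->E, B2->F, B4->T, B5->F, B7->T, B8->T; records B1=F, B2=F, B3=E, B4=T, B5=F, B7=T, B8=T
run #4 (h=8, t=5) runs B1->T, B5->F, B7->T, B8->T; records B1=T, B5=F, B7=T, B8=T
run #5 (h=7, t=7) runs B1->T, B5->F, B7->F; records B1=T, B5=F, B7=F
run #6 (h=6, t=3) runs B1->F, B3->E, B2->F, B4->T, B5->F, B7->T, B8->T; records B1=F, B2=F, B3=E, B4=T, B5=F, B7=T, B8=T
run #7 (h=7, t=4) runs B1->T, B5->T, B6->T, B7->T, B8->T; records B1=T, B5=T, B6=T, B7=T, B8=T
run #8 (h=2, t=3) runs B1->F, B3->E, B2->F, B4->T, B5->F, B7->T, B8->T; records B1=F, B2=F, B3=E, B4=T, B5=F, B7=T, B8=T
run #9 (h=5, t=3) runs B1->F, B3->E, B2->F, B4->T, B5->F, B7->T, B8->T; records B1=F, B2=F, B3=E, B4=T, B5=F, B7=T, B8=T
run #10 (h=7, t=6) runs B1->T, B5->F, B7->F; records B1=T, B5=F, B7=F
the full pool covers 11 outcomes: B1=T, B1=F, B2=F, B3=E, B4=T, B5=T, B5=F, B6=T, B7=T, B7=F, B8=T
no size-1 subset reaches all 11 outcomes (best union: 7/11)
no size-2 subset reaches all 11 outcomes (best union: 10/11)
size 3: inputs {2, 3, 7} cover all 11 outcomes, and no lexicographically smaller subset of this size does
Answer: 2, 3, 7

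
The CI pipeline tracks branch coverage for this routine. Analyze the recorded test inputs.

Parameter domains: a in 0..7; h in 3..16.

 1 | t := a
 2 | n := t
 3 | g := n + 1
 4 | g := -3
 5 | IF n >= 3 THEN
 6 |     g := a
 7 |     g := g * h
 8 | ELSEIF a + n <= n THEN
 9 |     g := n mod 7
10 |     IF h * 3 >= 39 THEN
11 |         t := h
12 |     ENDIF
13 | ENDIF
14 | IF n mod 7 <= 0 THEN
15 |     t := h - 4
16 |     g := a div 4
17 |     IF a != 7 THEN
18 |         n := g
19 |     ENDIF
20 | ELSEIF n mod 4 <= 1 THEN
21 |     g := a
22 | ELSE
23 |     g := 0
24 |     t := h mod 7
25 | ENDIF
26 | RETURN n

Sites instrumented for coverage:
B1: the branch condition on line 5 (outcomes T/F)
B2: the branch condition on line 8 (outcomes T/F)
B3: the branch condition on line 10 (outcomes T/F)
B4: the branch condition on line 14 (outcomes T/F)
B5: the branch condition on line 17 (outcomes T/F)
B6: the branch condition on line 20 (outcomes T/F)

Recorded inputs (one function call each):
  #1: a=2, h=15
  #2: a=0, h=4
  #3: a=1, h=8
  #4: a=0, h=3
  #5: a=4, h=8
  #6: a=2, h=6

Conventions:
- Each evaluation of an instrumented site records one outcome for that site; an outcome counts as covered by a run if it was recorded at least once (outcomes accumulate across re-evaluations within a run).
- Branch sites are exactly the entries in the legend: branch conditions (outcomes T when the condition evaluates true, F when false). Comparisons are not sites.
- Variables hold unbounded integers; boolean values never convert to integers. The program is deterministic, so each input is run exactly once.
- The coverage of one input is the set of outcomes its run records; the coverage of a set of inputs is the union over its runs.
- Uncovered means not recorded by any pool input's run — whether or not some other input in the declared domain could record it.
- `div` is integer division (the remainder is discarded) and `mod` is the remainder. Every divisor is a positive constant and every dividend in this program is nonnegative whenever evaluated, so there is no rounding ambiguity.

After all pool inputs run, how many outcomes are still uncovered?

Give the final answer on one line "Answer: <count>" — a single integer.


#1 (a=2, h=15) -> covered: B1=F, B2=F, B4=F, B6=F
#2 (a=0, h=4) -> covered: B1=F, B2=T, B3=F, B4=T, B5=T
#3 (a=1, h=8) -> covered: B1=F, B2=F, B4=F, B6=T
#4 (a=0, h=3) -> covered: B1=F, B2=T, B3=F, B4=T, B5=T
#5 (a=4, h=8) -> covered: B1=T, B4=F, B6=T
#6 (a=2, h=6) -> covered: B1=F, B2=F, B4=F, B6=F
union over the pool: B1=T, B1=F, B2=T, B2=F, B3=F, B4=T, B4=F, B5=T, B6=T, B6=F
uncovered (2 of 12): B3=T, B5=F
Answer: 2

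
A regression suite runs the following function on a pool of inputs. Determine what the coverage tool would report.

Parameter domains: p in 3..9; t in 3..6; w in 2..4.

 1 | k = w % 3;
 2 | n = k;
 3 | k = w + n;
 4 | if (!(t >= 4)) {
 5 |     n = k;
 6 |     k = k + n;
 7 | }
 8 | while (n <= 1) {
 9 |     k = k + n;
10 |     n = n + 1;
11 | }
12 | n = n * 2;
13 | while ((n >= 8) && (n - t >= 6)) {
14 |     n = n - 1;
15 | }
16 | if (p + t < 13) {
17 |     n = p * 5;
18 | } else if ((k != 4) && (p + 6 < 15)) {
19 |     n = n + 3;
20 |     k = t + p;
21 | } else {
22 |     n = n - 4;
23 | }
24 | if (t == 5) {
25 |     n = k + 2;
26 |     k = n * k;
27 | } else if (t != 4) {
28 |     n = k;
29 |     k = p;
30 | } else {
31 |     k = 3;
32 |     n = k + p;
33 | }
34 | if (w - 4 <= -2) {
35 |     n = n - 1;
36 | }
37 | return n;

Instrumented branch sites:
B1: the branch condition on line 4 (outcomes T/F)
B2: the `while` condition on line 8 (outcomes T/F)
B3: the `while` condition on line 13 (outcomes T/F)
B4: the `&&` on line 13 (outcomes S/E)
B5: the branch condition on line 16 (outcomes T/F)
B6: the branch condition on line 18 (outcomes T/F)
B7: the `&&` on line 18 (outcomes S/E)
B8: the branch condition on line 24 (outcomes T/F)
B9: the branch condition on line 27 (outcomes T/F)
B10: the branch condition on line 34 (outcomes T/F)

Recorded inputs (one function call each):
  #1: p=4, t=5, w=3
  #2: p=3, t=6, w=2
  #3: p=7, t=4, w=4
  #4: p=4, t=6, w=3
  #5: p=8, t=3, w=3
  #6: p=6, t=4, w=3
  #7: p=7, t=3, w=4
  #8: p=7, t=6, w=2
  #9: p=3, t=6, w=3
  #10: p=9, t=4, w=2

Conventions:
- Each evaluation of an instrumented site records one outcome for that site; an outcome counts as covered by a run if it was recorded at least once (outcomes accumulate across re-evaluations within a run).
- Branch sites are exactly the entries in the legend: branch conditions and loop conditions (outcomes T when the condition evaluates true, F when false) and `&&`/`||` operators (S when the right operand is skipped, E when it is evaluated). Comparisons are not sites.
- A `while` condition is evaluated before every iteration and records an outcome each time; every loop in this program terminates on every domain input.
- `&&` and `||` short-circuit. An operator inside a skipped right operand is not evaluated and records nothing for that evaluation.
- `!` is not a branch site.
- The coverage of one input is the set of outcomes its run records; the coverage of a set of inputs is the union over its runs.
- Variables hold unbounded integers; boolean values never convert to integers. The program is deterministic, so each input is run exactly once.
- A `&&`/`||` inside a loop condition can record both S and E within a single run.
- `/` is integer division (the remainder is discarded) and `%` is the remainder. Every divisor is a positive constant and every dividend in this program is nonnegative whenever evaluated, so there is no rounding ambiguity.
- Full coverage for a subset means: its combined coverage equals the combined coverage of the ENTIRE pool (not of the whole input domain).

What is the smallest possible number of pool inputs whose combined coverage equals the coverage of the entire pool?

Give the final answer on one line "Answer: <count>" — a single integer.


test 1 (p=4, t=5, w=3) fires B1->F, B2->T, B2->T, B2->F, B4->S, B3->F, B5->T, B8->T, B10->F; hits B1=F, B2=T, B2=F, B3=F, B4=S, B5=T, B8=T, B10=F
test 2 (p=3, t=6, w=2) fires B1->F, B2->F, B4->S, B3->F, B5->T, B8->F, B9->T, B10->T; hits B1=F, B2=F, B3=F, B4=S, B5=T, B8=F, B9=T, B10=T
test 3 (p=7, t=4, w=4) fires B1->F, B2->T, B2->F, B4->S, B3->F, B5->T, B8->F, B9->F, B10->F; hits B1=F, B2=T, B2=F, B3=F, B4=S, B5=T, B8=F, B9=F, B10=F
test 4 (p=4, t=6, w=3) fires B1->F, B2->T, B2->T, B2->F, B4->S, B3->F, B5->T, B8->F, B9->T, B10->F; hits B1=F, B2=T, B2=F, B3=F, B4=S, B5=T, B8=F, B9=T, B10=F
test 5 (p=8, t=3, w=3) fires B1->T, B2->F, B4->S, B3->F, B5->T, B8->F, B9->T, B10->F; hits B1=T, B2=F, B3=F, B4=S, B5=T, B8=F, B9=T, B10=F
test 6 (p=6, t=4, w=3) fires B1->F, B2->T, B2->T, B2->F, B4->S, B3->F, B5->T, B8->F, B9->F, B10->F; hits B1=F, B2=T, B2=F, B3=F, B4=S, B5=T, B8=F, B9=F, B10=F
test 7 (p=7, t=3, w=4) fires B1->T, B2->F, B4->E, B3->T, B4->E, B3->T, B4->E, B3->F, B5->T, B8->F, B9->T, B10->F; hits B1=T, B2=F, B3=T, B3=F, B4=E, B5=T, B8=F, B9=T, B10=F
test 8 (p=7, t=6, w=2) fires B1->F, B2->F, B4->S, B3->F, B5->F, B7->S, B6->F, B8->F, B9->T, B10->T; hits B1=F, B2=F, B3=F, B4=S, B5=F, B6=F, B7=S, B8=F, B9=T, B10=T
test 9 (p=3, t=6, w=3) fires B1->F, B2->T, B2->T, B2->F, B4->S, B3->F, B5->T, B8->F, B9->T, B10->F; hits B1=F, B2=T, B2=F, B3=F, B4=S, B5=T, B8=F, B9=T, B10=F
test 10 (p=9, t=4, w=2) fires B1->F, B2->F, B4->S, B3->F, B5->F, B7->S, B6->F, B8->F, B9->F, B10->T; hits B1=F, B2=F, B3=F, B4=S, B5=F, B6=F, B7=S, B8=F, B9=F, B10=T
pool-wide coverage (18 outcomes): B1=T, B1=F, B2=T, B2=F, B3=T, B3=F, B4=S, B4=E, B5=T, B5=F, B6=F, B7=S, B8=T, B8=F, B9=T, B9=F, B10=T, B10=F
no size-1 subset reaches all 18 outcomes (best union: 10/18)
no size-2 subset reaches all 18 outcomes (best union: 16/18)
at size 3, {1, 7, 10} reaches all 18 outcomes; every lexicographically earlier size-3 subset fails
Answer: 3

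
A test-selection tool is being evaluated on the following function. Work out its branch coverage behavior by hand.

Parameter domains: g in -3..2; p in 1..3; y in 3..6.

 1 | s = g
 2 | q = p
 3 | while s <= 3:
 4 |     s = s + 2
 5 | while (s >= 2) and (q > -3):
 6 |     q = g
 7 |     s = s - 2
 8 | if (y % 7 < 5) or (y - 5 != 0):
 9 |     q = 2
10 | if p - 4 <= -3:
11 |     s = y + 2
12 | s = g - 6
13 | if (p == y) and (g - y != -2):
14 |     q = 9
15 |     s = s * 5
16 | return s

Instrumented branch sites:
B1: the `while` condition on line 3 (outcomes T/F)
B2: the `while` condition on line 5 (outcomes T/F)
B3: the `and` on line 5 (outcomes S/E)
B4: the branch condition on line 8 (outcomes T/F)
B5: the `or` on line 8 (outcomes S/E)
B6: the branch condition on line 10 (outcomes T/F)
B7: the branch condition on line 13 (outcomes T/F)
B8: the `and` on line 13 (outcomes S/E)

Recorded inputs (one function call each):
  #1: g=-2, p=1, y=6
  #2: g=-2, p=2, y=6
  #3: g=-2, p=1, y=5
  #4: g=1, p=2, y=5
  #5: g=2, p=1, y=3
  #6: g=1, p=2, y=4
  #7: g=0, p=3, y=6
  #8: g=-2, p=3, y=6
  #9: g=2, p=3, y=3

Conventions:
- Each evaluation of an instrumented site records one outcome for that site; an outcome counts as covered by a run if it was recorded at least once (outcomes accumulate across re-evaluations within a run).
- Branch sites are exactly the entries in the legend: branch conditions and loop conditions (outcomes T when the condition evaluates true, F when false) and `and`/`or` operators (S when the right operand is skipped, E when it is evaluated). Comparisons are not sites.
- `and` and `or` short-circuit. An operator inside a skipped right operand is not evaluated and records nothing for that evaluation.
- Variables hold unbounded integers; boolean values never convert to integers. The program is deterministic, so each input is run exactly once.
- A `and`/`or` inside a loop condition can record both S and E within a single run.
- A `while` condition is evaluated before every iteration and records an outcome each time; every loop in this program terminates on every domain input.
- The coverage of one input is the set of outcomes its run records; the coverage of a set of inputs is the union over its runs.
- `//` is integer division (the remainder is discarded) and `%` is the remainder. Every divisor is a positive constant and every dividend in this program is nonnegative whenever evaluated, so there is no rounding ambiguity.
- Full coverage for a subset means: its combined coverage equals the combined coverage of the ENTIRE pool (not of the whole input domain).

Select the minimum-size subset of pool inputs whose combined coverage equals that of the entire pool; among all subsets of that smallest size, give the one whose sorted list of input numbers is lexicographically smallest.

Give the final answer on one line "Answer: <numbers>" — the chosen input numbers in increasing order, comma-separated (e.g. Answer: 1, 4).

test 1 (g=-2, p=1, y=6) fires B1->T, B1->T, B1->T, B1->F, B3->E, B2->T, B3->E, B2->T, B3->S, B2->F, B5->E, B4->T, B6->T, B8->S, ...; hits B1=T, B1=F, B2=T, B2=F, B3=S, B3=E, B4=T, B5=E, B6=T, B7=F, B8=S
test 2 (g=-2, p=2, y=6) fires B1->T, B1->T, B1->T, B1->F, B3->E, B2->T, B3->E, B2->T, B3->S, B2->F, B5->E, B4->T, B6->F, B8->S, ...; hits B1=T, B1=F, B2=T, B2=F, B3=S, B3=E, B4=T, B5=E, B6=F, B7=F, B8=S
test 3 (g=-2, p=1, y=5) fires B1->T, B1->T, B1->T, B1->F, B3->E, B2->T, B3->E, B2->T, B3->S, B2->F, B5->E, B4->F, B6->T, B8->S, ...; hits B1=T, B1=F, B2=T, B2=F, B3=S, B3=E, B4=F, B5=E, B6=T, B7=F, B8=S
test 4 (g=1, p=2, y=5) fires B1->T, B1->T, B1->F, B3->E, B2->T, B3->E, B2->T, B3->S, B2->F, B5->E, B4->F, B6->F, B8->S, B7->F; hits B1=T, B1=F, B2=T, B2=F, B3=S, B3=E, B4=F, B5=E, B6=F, B7=F, B8=S
test 5 (g=2, p=1, y=3) fires B1->T, B1->F, B3->E, B2->T, B3->E, B2->T, B3->S, B2->F, B5->S, B4->T, B6->T, B8->S, B7->F; hits B1=T, B1=F, B2=T, B2=F, B3=S, B3=E, B4=T, B5=S, B6=T, B7=F, B8=S
test 6 (g=1, p=2, y=4) fires B1->T, B1->T, B1->F, B3->E, B2->T, B3->E, B2->T, B3->S, B2->F, B5->S, B4->T, B6->F, B8->S, B7->F; hits B1=T, B1=F, B2=T, B2=F, B3=S, B3=E, B4=T, B5=S, B6=F, B7=F, B8=S
test 7 (g=0, p=3, y=6) fires B1->T, B1->T, B1->F, B3->E, B2->T, B3->E, B2->T, B3->S, B2->F, B5->E, B4->T, B6->F, B8->S, B7->F; hits B1=T, B1=F, B2=T, B2=F, B3=S, B3=E, B4=T, B5=E, B6=F, B7=F, B8=S
test 8 (g=-2, p=3, y=6) fires B1->T, B1->T, B1->T, B1->F, B3->E, B2->T, B3->E, B2->T, B3->S, B2->F, B5->E, B4->T, B6->F, B8->S, ...; hits B1=T, B1=F, B2=T, B2=F, B3=S, B3=E, B4=T, B5=E, B6=F, B7=F, B8=S
test 9 (g=2, p=3, y=3) fires B1->T, B1->F, B3->E, B2->T, B3->E, B2->T, B3->S, B2->F, B5->S, B4->T, B6->F, B8->E, B7->T; hits B1=T, B1=F, B2=T, B2=F, B3=S, B3=E, B4=T, B5=S, B6=F, B7=T, B8=E
pool-wide coverage (16 outcomes): B1=T, B1=F, B2=T, B2=F, B3=S, B3=E, B4=T, B4=F, B5=S, B5=E, B6=T, B6=F, B7=T, B7=F, B8=S, B8=E
every size-1 subset falls short of the 16 outcomes (best: 11/16)
size 2: inputs {3, 9} cover all 16 outcomes, and no lexicographically smaller subset of this size does

Answer: 3, 9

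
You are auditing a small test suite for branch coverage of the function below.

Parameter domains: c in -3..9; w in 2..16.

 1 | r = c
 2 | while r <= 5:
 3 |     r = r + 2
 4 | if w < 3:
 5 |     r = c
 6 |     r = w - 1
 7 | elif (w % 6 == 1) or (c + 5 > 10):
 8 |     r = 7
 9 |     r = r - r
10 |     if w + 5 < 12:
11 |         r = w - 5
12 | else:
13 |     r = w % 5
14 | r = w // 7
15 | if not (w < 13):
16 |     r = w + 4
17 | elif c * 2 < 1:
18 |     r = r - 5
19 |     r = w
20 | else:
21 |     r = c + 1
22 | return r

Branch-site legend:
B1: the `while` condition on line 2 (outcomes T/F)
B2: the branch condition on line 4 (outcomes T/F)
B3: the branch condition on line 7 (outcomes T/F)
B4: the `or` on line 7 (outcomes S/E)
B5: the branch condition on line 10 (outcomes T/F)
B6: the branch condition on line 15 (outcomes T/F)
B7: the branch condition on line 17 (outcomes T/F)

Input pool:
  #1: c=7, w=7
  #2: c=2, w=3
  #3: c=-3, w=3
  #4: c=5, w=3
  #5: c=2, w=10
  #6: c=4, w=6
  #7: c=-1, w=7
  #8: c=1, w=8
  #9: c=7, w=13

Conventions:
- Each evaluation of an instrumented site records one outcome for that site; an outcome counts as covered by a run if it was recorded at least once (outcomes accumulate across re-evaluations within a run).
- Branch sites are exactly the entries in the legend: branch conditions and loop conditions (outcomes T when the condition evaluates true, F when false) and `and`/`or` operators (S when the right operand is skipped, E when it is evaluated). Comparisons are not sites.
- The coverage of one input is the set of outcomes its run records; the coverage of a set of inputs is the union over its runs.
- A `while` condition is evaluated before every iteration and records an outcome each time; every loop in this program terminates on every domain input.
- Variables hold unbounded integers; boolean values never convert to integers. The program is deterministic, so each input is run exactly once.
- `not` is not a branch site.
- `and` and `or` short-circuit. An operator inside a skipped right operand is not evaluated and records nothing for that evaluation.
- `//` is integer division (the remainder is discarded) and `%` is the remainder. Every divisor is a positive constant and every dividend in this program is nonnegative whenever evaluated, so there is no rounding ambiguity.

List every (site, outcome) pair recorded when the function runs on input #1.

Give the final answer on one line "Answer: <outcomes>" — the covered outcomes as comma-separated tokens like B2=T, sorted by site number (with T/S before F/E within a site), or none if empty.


Event log for input #1 (c=7, w=7):
  B1->F, B2->F, B4->S, B3->T, B5->F, B6->F, B7->F
distinct outcomes covered: B1=F, B2=F, B3=T, B4=S, B5=F, B6=F, B7=F
Answer: B1=F, B2=F, B3=T, B4=S, B5=F, B6=F, B7=F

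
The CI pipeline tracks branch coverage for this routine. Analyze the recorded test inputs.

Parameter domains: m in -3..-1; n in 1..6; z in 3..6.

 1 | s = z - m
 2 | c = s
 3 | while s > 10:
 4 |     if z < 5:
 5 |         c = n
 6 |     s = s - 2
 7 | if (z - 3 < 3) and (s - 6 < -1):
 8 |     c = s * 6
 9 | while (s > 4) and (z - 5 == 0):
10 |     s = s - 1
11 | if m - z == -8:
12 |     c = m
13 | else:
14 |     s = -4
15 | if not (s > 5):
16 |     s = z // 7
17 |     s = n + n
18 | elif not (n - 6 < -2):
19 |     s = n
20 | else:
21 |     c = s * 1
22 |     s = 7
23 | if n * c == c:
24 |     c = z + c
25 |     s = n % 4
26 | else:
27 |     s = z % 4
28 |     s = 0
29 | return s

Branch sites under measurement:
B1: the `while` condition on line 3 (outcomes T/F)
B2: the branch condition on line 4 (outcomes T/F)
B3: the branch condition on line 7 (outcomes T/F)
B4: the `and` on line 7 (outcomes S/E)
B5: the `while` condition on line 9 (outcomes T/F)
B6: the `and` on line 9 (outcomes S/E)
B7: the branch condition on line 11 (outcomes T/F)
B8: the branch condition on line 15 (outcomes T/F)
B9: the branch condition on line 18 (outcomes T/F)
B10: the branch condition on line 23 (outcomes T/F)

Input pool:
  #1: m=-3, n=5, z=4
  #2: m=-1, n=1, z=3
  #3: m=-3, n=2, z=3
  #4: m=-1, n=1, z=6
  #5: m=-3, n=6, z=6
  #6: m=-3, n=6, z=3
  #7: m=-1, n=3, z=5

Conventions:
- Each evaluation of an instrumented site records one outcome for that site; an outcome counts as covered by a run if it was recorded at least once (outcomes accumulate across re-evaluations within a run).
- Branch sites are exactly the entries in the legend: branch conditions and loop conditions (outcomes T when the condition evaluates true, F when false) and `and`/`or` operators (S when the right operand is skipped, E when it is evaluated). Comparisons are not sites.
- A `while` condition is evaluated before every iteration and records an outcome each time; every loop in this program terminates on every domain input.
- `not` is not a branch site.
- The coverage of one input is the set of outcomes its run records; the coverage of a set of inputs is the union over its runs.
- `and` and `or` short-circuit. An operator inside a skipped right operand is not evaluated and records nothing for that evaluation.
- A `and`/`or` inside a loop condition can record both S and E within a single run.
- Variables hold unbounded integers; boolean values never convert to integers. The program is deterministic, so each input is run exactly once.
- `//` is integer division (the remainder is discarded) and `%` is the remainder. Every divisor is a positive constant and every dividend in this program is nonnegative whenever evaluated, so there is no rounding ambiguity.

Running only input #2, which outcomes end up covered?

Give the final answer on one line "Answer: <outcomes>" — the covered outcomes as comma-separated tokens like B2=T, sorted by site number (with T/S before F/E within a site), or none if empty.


Running input #2 (m=-1, n=1, z=3), event by event:
  B1->F, B4->E, B3->T, B6->S, B5->F, B7->F, B8->T, B10->T
deduplicating events, the covered set is: B1=F, B3=T, B4=E, B5=F, B6=S, B7=F, B8=T, B10=T
Answer: B1=F, B3=T, B4=E, B5=F, B6=S, B7=F, B8=T, B10=T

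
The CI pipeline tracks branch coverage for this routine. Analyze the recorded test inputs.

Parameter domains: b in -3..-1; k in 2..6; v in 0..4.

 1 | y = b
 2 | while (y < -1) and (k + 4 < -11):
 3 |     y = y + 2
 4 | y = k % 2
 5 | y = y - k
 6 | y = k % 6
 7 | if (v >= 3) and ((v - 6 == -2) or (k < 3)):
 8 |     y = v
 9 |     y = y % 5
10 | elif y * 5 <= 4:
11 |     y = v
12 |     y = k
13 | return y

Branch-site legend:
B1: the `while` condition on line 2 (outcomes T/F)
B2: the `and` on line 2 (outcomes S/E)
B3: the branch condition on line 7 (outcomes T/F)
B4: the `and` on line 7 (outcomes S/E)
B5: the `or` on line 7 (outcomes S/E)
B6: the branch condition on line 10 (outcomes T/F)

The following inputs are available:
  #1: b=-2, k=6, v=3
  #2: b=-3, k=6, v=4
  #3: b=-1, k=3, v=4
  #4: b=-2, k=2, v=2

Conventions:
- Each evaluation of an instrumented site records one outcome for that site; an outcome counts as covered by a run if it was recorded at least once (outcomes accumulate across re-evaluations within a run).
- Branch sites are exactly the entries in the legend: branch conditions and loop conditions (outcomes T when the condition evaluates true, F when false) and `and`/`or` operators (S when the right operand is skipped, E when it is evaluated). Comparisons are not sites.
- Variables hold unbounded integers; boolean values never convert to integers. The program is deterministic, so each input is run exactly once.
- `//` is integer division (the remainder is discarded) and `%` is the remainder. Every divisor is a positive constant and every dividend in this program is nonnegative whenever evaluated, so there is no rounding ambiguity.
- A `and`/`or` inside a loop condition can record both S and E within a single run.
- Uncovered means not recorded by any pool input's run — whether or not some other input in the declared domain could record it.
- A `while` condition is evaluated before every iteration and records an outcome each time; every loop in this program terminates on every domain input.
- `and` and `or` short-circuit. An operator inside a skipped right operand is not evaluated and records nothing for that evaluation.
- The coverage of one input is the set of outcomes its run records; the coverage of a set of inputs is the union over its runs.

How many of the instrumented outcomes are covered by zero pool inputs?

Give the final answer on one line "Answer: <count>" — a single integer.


test 1 (b=-2, k=6, v=3) fires B2->E, B1->F, B4->E, B5->E, B3->F, B6->T; hits B1=F, B2=E, B3=F, B4=E, B5=E, B6=T
test 2 (b=-3, k=6, v=4) fires B2->E, B1->F, B4->E, B5->S, B3->T; hits B1=F, B2=E, B3=T, B4=E, B5=S
test 3 (b=-1, k=3, v=4) fires B2->S, B1->F, B4->E, B5->S, B3->T; hits B1=F, B2=S, B3=T, B4=E, B5=S
test 4 (b=-2, k=2, v=2) fires B2->E, B1->F, B4->S, B3->F, B6->F; hits B1=F, B2=E, B3=F, B4=S, B6=F
union over the pool: B1=F, B2=S, B2=E, B3=T, B3=F, B4=S, B4=E, B5=S, B5=E, B6=T, B6=F
uncovered (1 of 12): B1=T
Answer: 1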